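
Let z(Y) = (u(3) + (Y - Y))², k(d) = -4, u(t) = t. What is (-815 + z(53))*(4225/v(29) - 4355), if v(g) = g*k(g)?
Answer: 205290215/58 ≈ 3.5395e+6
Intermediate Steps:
v(g) = -4*g (v(g) = g*(-4) = -4*g)
z(Y) = 9 (z(Y) = (3 + (Y - Y))² = (3 + 0)² = 3² = 9)
(-815 + z(53))*(4225/v(29) - 4355) = (-815 + 9)*(4225/((-4*29)) - 4355) = -806*(4225/(-116) - 4355) = -806*(4225*(-1/116) - 4355) = -806*(-4225/116 - 4355) = -806*(-509405/116) = 205290215/58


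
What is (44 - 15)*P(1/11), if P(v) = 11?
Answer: 319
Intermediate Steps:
(44 - 15)*P(1/11) = (44 - 15)*11 = 29*11 = 319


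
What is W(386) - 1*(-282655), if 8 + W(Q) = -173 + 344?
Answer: 282818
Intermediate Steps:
W(Q) = 163 (W(Q) = -8 + (-173 + 344) = -8 + 171 = 163)
W(386) - 1*(-282655) = 163 - 1*(-282655) = 163 + 282655 = 282818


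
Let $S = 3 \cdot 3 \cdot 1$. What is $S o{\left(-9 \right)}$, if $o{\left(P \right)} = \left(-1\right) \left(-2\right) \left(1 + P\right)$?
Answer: $-144$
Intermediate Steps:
$S = 9$ ($S = 9 \cdot 1 = 9$)
$o{\left(P \right)} = 2 + 2 P$ ($o{\left(P \right)} = 2 \left(1 + P\right) = 2 + 2 P$)
$S o{\left(-9 \right)} = 9 \left(2 + 2 \left(-9\right)\right) = 9 \left(2 - 18\right) = 9 \left(-16\right) = -144$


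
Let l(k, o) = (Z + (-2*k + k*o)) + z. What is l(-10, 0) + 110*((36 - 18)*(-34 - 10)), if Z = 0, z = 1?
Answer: -87099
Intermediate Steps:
l(k, o) = 1 - 2*k + k*o (l(k, o) = (0 + (-2*k + k*o)) + 1 = (-2*k + k*o) + 1 = 1 - 2*k + k*o)
l(-10, 0) + 110*((36 - 18)*(-34 - 10)) = (1 - 2*(-10) - 10*0) + 110*((36 - 18)*(-34 - 10)) = (1 + 20 + 0) + 110*(18*(-44)) = 21 + 110*(-792) = 21 - 87120 = -87099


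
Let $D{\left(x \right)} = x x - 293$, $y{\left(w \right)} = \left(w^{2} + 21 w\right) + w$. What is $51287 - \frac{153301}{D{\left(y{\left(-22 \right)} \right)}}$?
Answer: $\frac{15180392}{293} \approx 51810.0$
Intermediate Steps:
$y{\left(w \right)} = w^{2} + 22 w$
$D{\left(x \right)} = -293 + x^{2}$ ($D{\left(x \right)} = x^{2} - 293 = -293 + x^{2}$)
$51287 - \frac{153301}{D{\left(y{\left(-22 \right)} \right)}} = 51287 - \frac{153301}{-293 + \left(- 22 \left(22 - 22\right)\right)^{2}} = 51287 - \frac{153301}{-293 + \left(\left(-22\right) 0\right)^{2}} = 51287 - \frac{153301}{-293 + 0^{2}} = 51287 - \frac{153301}{-293 + 0} = 51287 - \frac{153301}{-293} = 51287 - - \frac{153301}{293} = 51287 + \frac{153301}{293} = \frac{15180392}{293}$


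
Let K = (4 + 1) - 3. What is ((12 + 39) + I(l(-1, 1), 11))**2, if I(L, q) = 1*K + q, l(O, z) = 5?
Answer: 4096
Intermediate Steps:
K = 2 (K = 5 - 3 = 2)
I(L, q) = 2 + q (I(L, q) = 1*2 + q = 2 + q)
((12 + 39) + I(l(-1, 1), 11))**2 = ((12 + 39) + (2 + 11))**2 = (51 + 13)**2 = 64**2 = 4096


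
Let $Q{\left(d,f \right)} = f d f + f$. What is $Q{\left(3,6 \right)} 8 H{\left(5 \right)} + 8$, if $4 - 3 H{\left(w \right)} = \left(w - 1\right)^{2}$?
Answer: $-3640$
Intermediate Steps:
$Q{\left(d,f \right)} = f + d f^{2}$ ($Q{\left(d,f \right)} = d f f + f = d f^{2} + f = f + d f^{2}$)
$H{\left(w \right)} = \frac{4}{3} - \frac{\left(-1 + w\right)^{2}}{3}$ ($H{\left(w \right)} = \frac{4}{3} - \frac{\left(w - 1\right)^{2}}{3} = \frac{4}{3} - \frac{\left(-1 + w\right)^{2}}{3}$)
$Q{\left(3,6 \right)} 8 H{\left(5 \right)} + 8 = 6 \left(1 + 3 \cdot 6\right) 8 \left(\frac{4}{3} - \frac{\left(-1 + 5\right)^{2}}{3}\right) + 8 = 6 \left(1 + 18\right) 8 \left(\frac{4}{3} - \frac{4^{2}}{3}\right) + 8 = 6 \cdot 19 \cdot 8 \left(\frac{4}{3} - \frac{16}{3}\right) + 8 = 114 \cdot 8 \left(\frac{4}{3} - \frac{16}{3}\right) + 8 = 912 \left(-4\right) + 8 = -3648 + 8 = -3640$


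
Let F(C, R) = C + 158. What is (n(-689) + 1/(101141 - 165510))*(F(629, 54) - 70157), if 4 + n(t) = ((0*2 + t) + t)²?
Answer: -8479026196097030/64369 ≈ -1.3173e+11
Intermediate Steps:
F(C, R) = 158 + C
n(t) = -4 + 4*t² (n(t) = -4 + ((0*2 + t) + t)² = -4 + ((0 + t) + t)² = -4 + (t + t)² = -4 + (2*t)² = -4 + 4*t²)
(n(-689) + 1/(101141 - 165510))*(F(629, 54) - 70157) = ((-4 + 4*(-689)²) + 1/(101141 - 165510))*((158 + 629) - 70157) = ((-4 + 4*474721) + 1/(-64369))*(787 - 70157) = ((-4 + 1898884) - 1/64369)*(-69370) = (1898880 - 1/64369)*(-69370) = (122229006719/64369)*(-69370) = -8479026196097030/64369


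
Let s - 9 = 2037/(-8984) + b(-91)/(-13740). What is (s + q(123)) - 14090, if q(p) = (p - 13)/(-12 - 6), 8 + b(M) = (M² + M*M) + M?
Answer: -1304318356099/92580120 ≈ -14089.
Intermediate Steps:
b(M) = -8 + M + 2*M² (b(M) = -8 + ((M² + M*M) + M) = -8 + ((M² + M²) + M) = -8 + (2*M² + M) = -8 + (M + 2*M²) = -8 + M + 2*M²)
s = 233767367/30860040 (s = 9 + (2037/(-8984) + (-8 - 91 + 2*(-91)²)/(-13740)) = 9 + (2037*(-1/8984) + (-8 - 91 + 2*8281)*(-1/13740)) = 9 + (-2037/8984 + (-8 - 91 + 16562)*(-1/13740)) = 9 + (-2037/8984 + 16463*(-1/13740)) = 9 + (-2037/8984 - 16463/13740) = 9 - 43972993/30860040 = 233767367/30860040 ≈ 7.5751)
q(p) = 13/18 - p/18 (q(p) = (-13 + p)/(-18) = (-13 + p)*(-1/18) = 13/18 - p/18)
(s + q(123)) - 14090 = (233767367/30860040 + (13/18 - 1/18*123)) - 14090 = (233767367/30860040 + (13/18 - 41/6)) - 14090 = (233767367/30860040 - 55/9) - 14090 = 135534701/92580120 - 14090 = -1304318356099/92580120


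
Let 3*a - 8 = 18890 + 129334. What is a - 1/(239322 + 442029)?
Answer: 11222002381/227117 ≈ 49411.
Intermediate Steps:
a = 148232/3 (a = 8/3 + (18890 + 129334)/3 = 8/3 + (⅓)*148224 = 8/3 + 49408 = 148232/3 ≈ 49411.)
a - 1/(239322 + 442029) = 148232/3 - 1/(239322 + 442029) = 148232/3 - 1/681351 = 11222002381/227117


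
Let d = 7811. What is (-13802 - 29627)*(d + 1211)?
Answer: -391816438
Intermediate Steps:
(-13802 - 29627)*(d + 1211) = (-13802 - 29627)*(7811 + 1211) = -43429*9022 = -391816438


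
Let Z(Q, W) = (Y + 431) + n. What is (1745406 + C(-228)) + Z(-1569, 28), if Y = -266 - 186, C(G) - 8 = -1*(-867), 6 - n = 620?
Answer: 1745646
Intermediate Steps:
n = -614 (n = 6 - 1*620 = 6 - 620 = -614)
C(G) = 875 (C(G) = 8 - 1*(-867) = 8 + 867 = 875)
Y = -452
Z(Q, W) = -635 (Z(Q, W) = (-452 + 431) - 614 = -21 - 614 = -635)
(1745406 + C(-228)) + Z(-1569, 28) = (1745406 + 875) - 635 = 1746281 - 635 = 1745646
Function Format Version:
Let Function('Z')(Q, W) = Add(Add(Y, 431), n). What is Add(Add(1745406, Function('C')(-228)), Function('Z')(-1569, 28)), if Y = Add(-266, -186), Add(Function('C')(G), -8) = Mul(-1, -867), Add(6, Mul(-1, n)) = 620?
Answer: 1745646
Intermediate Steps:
n = -614 (n = Add(6, Mul(-1, 620)) = Add(6, -620) = -614)
Function('C')(G) = 875 (Function('C')(G) = Add(8, Mul(-1, -867)) = Add(8, 867) = 875)
Y = -452
Function('Z')(Q, W) = -635 (Function('Z')(Q, W) = Add(Add(-452, 431), -614) = Add(-21, -614) = -635)
Add(Add(1745406, Function('C')(-228)), Function('Z')(-1569, 28)) = Add(Add(1745406, 875), -635) = Add(1746281, -635) = 1745646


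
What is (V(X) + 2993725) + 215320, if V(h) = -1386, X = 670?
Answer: 3207659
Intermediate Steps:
(V(X) + 2993725) + 215320 = (-1386 + 2993725) + 215320 = 2992339 + 215320 = 3207659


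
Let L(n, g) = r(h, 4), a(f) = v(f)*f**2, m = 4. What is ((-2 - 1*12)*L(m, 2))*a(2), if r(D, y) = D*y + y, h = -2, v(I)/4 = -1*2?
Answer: -1792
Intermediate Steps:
v(I) = -8 (v(I) = 4*(-1*2) = 4*(-2) = -8)
a(f) = -8*f**2
r(D, y) = y + D*y
L(n, g) = -4 (L(n, g) = 4*(1 - 2) = 4*(-1) = -4)
((-2 - 1*12)*L(m, 2))*a(2) = ((-2 - 1*12)*(-4))*(-8*2**2) = ((-2 - 12)*(-4))*(-8*4) = -14*(-4)*(-32) = 56*(-32) = -1792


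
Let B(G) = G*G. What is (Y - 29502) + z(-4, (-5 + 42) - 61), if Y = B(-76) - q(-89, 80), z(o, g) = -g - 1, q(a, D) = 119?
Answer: -23822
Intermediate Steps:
B(G) = G²
z(o, g) = -1 - g
Y = 5657 (Y = (-76)² - 1*119 = 5776 - 119 = 5657)
(Y - 29502) + z(-4, (-5 + 42) - 61) = (5657 - 29502) + (-1 - ((-5 + 42) - 61)) = -23845 + (-1 - (37 - 61)) = -23845 + (-1 - 1*(-24)) = -23845 + (-1 + 24) = -23845 + 23 = -23822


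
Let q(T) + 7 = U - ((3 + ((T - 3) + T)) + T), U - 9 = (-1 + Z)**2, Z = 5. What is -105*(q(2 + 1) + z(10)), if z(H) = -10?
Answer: 105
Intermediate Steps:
U = 25 (U = 9 + (-1 + 5)**2 = 9 + 4**2 = 9 + 16 = 25)
q(T) = 18 - 3*T (q(T) = -7 + (25 - ((3 + ((T - 3) + T)) + T)) = -7 + (25 - ((3 + ((-3 + T) + T)) + T)) = -7 + (25 - ((3 + (-3 + 2*T)) + T)) = -7 + (25 - (2*T + T)) = -7 + (25 - 3*T) = 18 - 3*T)
-105*(q(2 + 1) + z(10)) = -105*((18 - 3*(2 + 1)) - 10) = -105*((18 - 3*3) - 10) = -105*((18 - 9) - 10) = -105*(9 - 10) = -105*(-1) = 105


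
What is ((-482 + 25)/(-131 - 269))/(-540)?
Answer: -457/216000 ≈ -0.0021157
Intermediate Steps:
((-482 + 25)/(-131 - 269))/(-540) = -457/(-400)*(-1/540) = -457*(-1/400)*(-1/540) = (457/400)*(-1/540) = -457/216000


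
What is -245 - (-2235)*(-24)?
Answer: -53885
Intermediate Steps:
-245 - (-2235)*(-24) = -245 - 447*120 = -245 - 53640 = -53885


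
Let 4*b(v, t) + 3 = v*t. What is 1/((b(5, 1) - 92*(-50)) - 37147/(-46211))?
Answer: 8402/38660155 ≈ 0.00021733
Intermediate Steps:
b(v, t) = -¾ + t*v/4 (b(v, t) = -¾ + (v*t)/4 = -¾ + (t*v)/4 = -¾ + t*v/4)
1/((b(5, 1) - 92*(-50)) - 37147/(-46211)) = 1/(((-¾ + (¼)*1*5) - 92*(-50)) - 37147/(-46211)) = 1/(((-¾ + 5/4) + 4600) - 37147*(-1)/46211) = 1/((½ + 4600) - 1*(-3377/4201)) = 1/(9201/2 + 3377/4201) = 1/(38660155/8402) = 8402/38660155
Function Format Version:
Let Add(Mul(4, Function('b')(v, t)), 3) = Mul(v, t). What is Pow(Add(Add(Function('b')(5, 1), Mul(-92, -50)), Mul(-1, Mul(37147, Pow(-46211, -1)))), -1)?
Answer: Rational(8402, 38660155) ≈ 0.00021733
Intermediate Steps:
Function('b')(v, t) = Add(Rational(-3, 4), Mul(Rational(1, 4), t, v)) (Function('b')(v, t) = Add(Rational(-3, 4), Mul(Rational(1, 4), Mul(v, t))) = Add(Rational(-3, 4), Mul(Rational(1, 4), Mul(t, v))) = Add(Rational(-3, 4), Mul(Rational(1, 4), t, v)))
Pow(Add(Add(Function('b')(5, 1), Mul(-92, -50)), Mul(-1, Mul(37147, Pow(-46211, -1)))), -1) = Pow(Add(Add(Add(Rational(-3, 4), Mul(Rational(1, 4), 1, 5)), Mul(-92, -50)), Mul(-1, Mul(37147, Pow(-46211, -1)))), -1) = Pow(Add(Add(Add(Rational(-3, 4), Rational(5, 4)), 4600), Mul(-1, Mul(37147, Rational(-1, 46211)))), -1) = Pow(Add(Add(Rational(1, 2), 4600), Mul(-1, Rational(-3377, 4201))), -1) = Pow(Add(Rational(9201, 2), Rational(3377, 4201)), -1) = Pow(Rational(38660155, 8402), -1) = Rational(8402, 38660155)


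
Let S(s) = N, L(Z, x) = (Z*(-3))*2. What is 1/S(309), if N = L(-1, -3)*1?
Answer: 1/6 ≈ 0.16667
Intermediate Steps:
L(Z, x) = -6*Z (L(Z, x) = -3*Z*2 = -6*Z)
N = 6 (N = -6*(-1)*1 = 6*1 = 6)
S(s) = 6
1/S(309) = 1/6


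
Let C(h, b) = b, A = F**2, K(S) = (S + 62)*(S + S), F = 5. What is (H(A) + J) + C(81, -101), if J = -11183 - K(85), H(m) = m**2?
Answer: -35649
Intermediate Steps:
K(S) = 2*S*(62 + S) (K(S) = (62 + S)*(2*S) = 2*S*(62 + S))
A = 25 (A = 5**2 = 25)
J = -36173 (J = -11183 - 2*85*(62 + 85) = -11183 - 2*85*147 = -11183 - 1*24990 = -11183 - 24990 = -36173)
(H(A) + J) + C(81, -101) = (25**2 - 36173) - 101 = (625 - 36173) - 101 = -35548 - 101 = -35649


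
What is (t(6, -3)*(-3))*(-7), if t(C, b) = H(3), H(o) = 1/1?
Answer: 21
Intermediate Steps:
H(o) = 1
t(C, b) = 1
(t(6, -3)*(-3))*(-7) = (1*(-3))*(-7) = -3*(-7) = 21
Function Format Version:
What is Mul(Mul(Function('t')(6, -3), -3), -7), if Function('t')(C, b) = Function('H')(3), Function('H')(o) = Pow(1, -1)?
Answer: 21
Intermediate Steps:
Function('H')(o) = 1
Function('t')(C, b) = 1
Mul(Mul(Function('t')(6, -3), -3), -7) = Mul(Mul(1, -3), -7) = Mul(-3, -7) = 21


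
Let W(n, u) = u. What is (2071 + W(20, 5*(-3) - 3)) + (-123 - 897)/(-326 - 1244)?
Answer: 322423/157 ≈ 2053.6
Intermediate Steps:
(2071 + W(20, 5*(-3) - 3)) + (-123 - 897)/(-326 - 1244) = (2071 + (5*(-3) - 3)) + (-123 - 897)/(-326 - 1244) = (2071 + (-15 - 3)) - 1020/(-1570) = (2071 - 18) - 1020*(-1/1570) = 2053 + 102/157 = 322423/157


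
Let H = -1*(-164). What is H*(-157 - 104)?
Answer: -42804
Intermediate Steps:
H = 164
H*(-157 - 104) = 164*(-157 - 104) = 164*(-261) = -42804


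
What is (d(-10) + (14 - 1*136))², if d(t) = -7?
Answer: 16641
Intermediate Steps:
(d(-10) + (14 - 1*136))² = (-7 + (14 - 1*136))² = (-7 + (14 - 136))² = (-7 - 122)² = (-129)² = 16641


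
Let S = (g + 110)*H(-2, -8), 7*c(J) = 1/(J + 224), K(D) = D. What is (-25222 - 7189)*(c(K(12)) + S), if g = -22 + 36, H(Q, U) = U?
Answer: 53114595813/1652 ≈ 3.2152e+7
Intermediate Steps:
c(J) = 1/(7*(224 + J)) (c(J) = 1/(7*(J + 224)) = 1/(7*(224 + J)))
g = 14
S = -992 (S = (14 + 110)*(-8) = 124*(-8) = -992)
(-25222 - 7189)*(c(K(12)) + S) = (-25222 - 7189)*(1/(7*(224 + 12)) - 992) = -32411*((⅐)/236 - 992) = -32411*((⅐)*(1/236) - 992) = -32411*(1/1652 - 992) = -32411*(-1638783/1652) = 53114595813/1652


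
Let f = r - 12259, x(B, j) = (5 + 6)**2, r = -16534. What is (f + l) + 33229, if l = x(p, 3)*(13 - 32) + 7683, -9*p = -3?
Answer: 9820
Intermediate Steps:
p = 1/3 (p = -1/9*(-3) = 1/3 ≈ 0.33333)
x(B, j) = 121 (x(B, j) = 11**2 = 121)
f = -28793 (f = -16534 - 12259 = -28793)
l = 5384 (l = 121*(13 - 32) + 7683 = 121*(-19) + 7683 = -2299 + 7683 = 5384)
(f + l) + 33229 = (-28793 + 5384) + 33229 = -23409 + 33229 = 9820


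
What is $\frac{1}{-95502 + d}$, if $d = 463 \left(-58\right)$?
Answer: $- \frac{1}{122356} \approx -8.1729 \cdot 10^{-6}$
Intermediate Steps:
$d = -26854$
$\frac{1}{-95502 + d} = \frac{1}{-95502 - 26854} = \frac{1}{-122356} = - \frac{1}{122356}$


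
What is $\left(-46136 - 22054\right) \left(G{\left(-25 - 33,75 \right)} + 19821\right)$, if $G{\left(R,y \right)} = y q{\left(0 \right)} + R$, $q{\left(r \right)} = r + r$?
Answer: $-1347638970$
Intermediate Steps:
$q{\left(r \right)} = 2 r$
$G{\left(R,y \right)} = R$ ($G{\left(R,y \right)} = y 2 \cdot 0 + R = y 0 + R = 0 + R = R$)
$\left(-46136 - 22054\right) \left(G{\left(-25 - 33,75 \right)} + 19821\right) = \left(-46136 - 22054\right) \left(\left(-25 - 33\right) + 19821\right) = - 68190 \left(\left(-25 - 33\right) + 19821\right) = - 68190 \left(-58 + 19821\right) = \left(-68190\right) 19763 = -1347638970$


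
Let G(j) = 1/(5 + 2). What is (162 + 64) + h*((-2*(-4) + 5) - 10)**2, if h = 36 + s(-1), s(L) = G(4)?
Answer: 3859/7 ≈ 551.29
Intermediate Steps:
G(j) = 1/7
s(L) = 1/7
h = 253/7 (h = 36 + 1/7 = 253/7 ≈ 36.143)
(162 + 64) + h*((-2*(-4) + 5) - 10)**2 = (162 + 64) + 253*((-2*(-4) + 5) - 10)**2/7 = 226 + 253*((8 + 5) - 10)**2/7 = 226 + 253*(13 - 10)**2/7 = 226 + (253/7)*3**2 = 226 + (253/7)*9 = 226 + 2277/7 = 3859/7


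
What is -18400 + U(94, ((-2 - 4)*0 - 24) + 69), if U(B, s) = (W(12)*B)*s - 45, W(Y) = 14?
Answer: 40775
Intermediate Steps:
U(B, s) = -45 + 14*B*s (U(B, s) = (14*B)*s - 45 = 14*B*s - 45 = -45 + 14*B*s)
-18400 + U(94, ((-2 - 4)*0 - 24) + 69) = -18400 + (-45 + 14*94*(((-2 - 4)*0 - 24) + 69)) = -18400 + (-45 + 14*94*((-6*0 - 24) + 69)) = -18400 + (-45 + 14*94*((0 - 24) + 69)) = -18400 + (-45 + 14*94*(-24 + 69)) = -18400 + (-45 + 14*94*45) = -18400 + (-45 + 59220) = -18400 + 59175 = 40775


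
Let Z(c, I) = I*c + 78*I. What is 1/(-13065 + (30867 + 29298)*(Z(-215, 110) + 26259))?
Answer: 1/673173120 ≈ 1.4855e-9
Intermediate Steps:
Z(c, I) = 78*I + I*c
1/(-13065 + (30867 + 29298)*(Z(-215, 110) + 26259)) = 1/(-13065 + (30867 + 29298)*(110*(78 - 215) + 26259)) = 1/(-13065 + 60165*(110*(-137) + 26259)) = 1/(-13065 + 60165*(-15070 + 26259)) = 1/(-13065 + 60165*11189) = 1/(-13065 + 673186185) = 1/673173120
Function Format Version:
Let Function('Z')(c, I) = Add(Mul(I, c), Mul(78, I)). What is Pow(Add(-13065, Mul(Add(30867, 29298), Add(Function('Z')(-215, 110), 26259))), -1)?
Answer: Rational(1, 673173120) ≈ 1.4855e-9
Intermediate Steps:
Function('Z')(c, I) = Add(Mul(78, I), Mul(I, c))
Pow(Add(-13065, Mul(Add(30867, 29298), Add(Function('Z')(-215, 110), 26259))), -1) = Pow(Add(-13065, Mul(Add(30867, 29298), Add(Mul(110, Add(78, -215)), 26259))), -1) = Pow(Add(-13065, Mul(60165, Add(Mul(110, -137), 26259))), -1) = Pow(Add(-13065, Mul(60165, Add(-15070, 26259))), -1) = Pow(Add(-13065, Mul(60165, 11189)), -1) = Pow(Add(-13065, 673186185), -1) = Pow(673173120, -1) = Rational(1, 673173120)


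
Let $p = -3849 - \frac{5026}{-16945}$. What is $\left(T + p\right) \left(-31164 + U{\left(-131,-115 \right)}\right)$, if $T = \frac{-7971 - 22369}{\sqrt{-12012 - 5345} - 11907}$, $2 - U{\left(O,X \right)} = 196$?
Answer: $\frac{144892083866836745746}{1201349715835} - \frac{475700860 i \sqrt{17357}}{70897003} \approx 1.2061 \cdot 10^{8} - 883.98 i$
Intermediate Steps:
$U{\left(O,X \right)} = -194$ ($U{\left(O,X \right)} = 2 - 196 = -194$)
$T = - \frac{30340}{-11907 + i \sqrt{17357}}$ ($T = - \frac{30340}{\sqrt{-17357} - 11907} = - \frac{30340}{i \sqrt{17357} - 11907} = - \frac{30340}{-11907 + i \sqrt{17357}} \approx 2.5478 + 0.02819 i$)
$p = - \frac{65216279}{16945}$ ($p = -3849 - 5026 \left(- \frac{1}{16945}\right) = -3849 - - \frac{5026}{16945} = -3849 + \frac{5026}{16945} = - \frac{65216279}{16945} \approx -3848.7$)
$\left(T + p\right) \left(-31164 + U{\left(-131,-115 \right)}\right) = \left(\left(\frac{180629190}{70897003} + \frac{15170 i \sqrt{17357}}{70897003}\right) - \frac{65216279}{16945}\right) \left(-31164 - 194\right) = \left(- \frac{4620577966287287}{1201349715835} + \frac{15170 i \sqrt{17357}}{70897003}\right) \left(-31358\right) = \frac{144892083866836745746}{1201349715835} - \frac{475700860 i \sqrt{17357}}{70897003}$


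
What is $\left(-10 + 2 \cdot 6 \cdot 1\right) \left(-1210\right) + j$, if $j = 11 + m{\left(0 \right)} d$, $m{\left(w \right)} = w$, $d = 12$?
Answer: $-2409$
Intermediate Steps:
$j = 11$ ($j = 11 + 0 \cdot 12 = 11 + 0 = 11$)
$\left(-10 + 2 \cdot 6 \cdot 1\right) \left(-1210\right) + j = \left(-10 + 2 \cdot 6 \cdot 1\right) \left(-1210\right) + 11 = \left(-10 + 12 \cdot 1\right) \left(-1210\right) + 11 = \left(-10 + 12\right) \left(-1210\right) + 11 = 2 \left(-1210\right) + 11 = -2420 + 11 = -2409$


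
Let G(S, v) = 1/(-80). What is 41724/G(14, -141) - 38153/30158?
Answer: -100665029513/30158 ≈ -3.3379e+6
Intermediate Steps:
G(S, v) = -1/80
41724/G(14, -141) - 38153/30158 = 41724/(-1/80) - 38153/30158 = 41724*(-80) - 38153*1/30158 = -3337920 - 38153/30158 = -100665029513/30158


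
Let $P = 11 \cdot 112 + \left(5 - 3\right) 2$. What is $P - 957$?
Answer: $279$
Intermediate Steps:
$P = 1236$ ($P = 1232 + 2 \cdot 2 = 1232 + 4 = 1236$)
$P - 957 = 1236 - 957 = 279$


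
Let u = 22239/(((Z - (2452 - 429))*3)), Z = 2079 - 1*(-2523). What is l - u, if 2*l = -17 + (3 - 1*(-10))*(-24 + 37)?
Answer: 188591/2579 ≈ 73.126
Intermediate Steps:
Z = 4602 (Z = 2079 + 2523 = 4602)
u = 7413/2579 (u = 22239/(((4602 - (2452 - 429))*3)) = 22239/(((4602 - 1*2023)*3)) = 22239/(((4602 - 2023)*3)) = 22239/((2579*3)) = 22239/7737 = 22239*(1/7737) = 7413/2579 ≈ 2.8744)
l = 76 (l = (-17 + (3 - 1*(-10))*(-24 + 37))/2 = (-17 + (3 + 10)*13)/2 = (-17 + 13*13)/2 = (-17 + 169)/2 = (½)*152 = 76)
l - u = 76 - 1*7413/2579 = 76 - 7413/2579 = 188591/2579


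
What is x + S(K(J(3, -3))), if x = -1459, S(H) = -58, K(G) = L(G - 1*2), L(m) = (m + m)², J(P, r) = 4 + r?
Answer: -1517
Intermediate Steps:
L(m) = 4*m² (L(m) = (2*m)² = 4*m²)
K(G) = 4*(-2 + G)² (K(G) = 4*(G - 1*2)² = 4*(G - 2)² = 4*(-2 + G)²)
x + S(K(J(3, -3))) = -1459 - 58 = -1517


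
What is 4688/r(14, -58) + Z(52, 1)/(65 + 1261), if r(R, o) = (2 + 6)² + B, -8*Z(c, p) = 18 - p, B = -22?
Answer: 162515/1456 ≈ 111.62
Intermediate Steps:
Z(c, p) = -9/4 + p/8 (Z(c, p) = -(18 - p)/8 = -9/4 + p/8)
r(R, o) = 42 (r(R, o) = (2 + 6)² - 22 = 8² - 22 = 64 - 22 = 42)
4688/r(14, -58) + Z(52, 1)/(65 + 1261) = 4688/42 + (-9/4 + (⅛)*1)/(65 + 1261) = 4688*(1/42) + (-9/4 + ⅛)/1326 = 2344/21 - 17/8*1/1326 = 2344/21 - 1/624 = 162515/1456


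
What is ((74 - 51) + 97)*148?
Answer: 17760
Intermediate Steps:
((74 - 51) + 97)*148 = (23 + 97)*148 = 120*148 = 17760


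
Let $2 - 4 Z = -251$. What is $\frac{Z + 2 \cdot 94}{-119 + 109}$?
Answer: $- \frac{201}{8} \approx -25.125$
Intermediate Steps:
$Z = \frac{253}{4}$ ($Z = \frac{1}{2} - - \frac{251}{4} = \frac{1}{2} + \frac{251}{4} = \frac{253}{4} \approx 63.25$)
$\frac{Z + 2 \cdot 94}{-119 + 109} = \frac{\frac{253}{4} + 2 \cdot 94}{-119 + 109} = \frac{\frac{253}{4} + 188}{-10} = \frac{1005}{4} \left(- \frac{1}{10}\right) = - \frac{201}{8}$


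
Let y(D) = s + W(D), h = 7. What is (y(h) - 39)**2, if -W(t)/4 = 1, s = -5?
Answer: 2304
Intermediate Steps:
W(t) = -4 (W(t) = -4*1 = -4)
y(D) = -9 (y(D) = -5 - 4 = -9)
(y(h) - 39)**2 = (-9 - 39)**2 = (-48)**2 = 2304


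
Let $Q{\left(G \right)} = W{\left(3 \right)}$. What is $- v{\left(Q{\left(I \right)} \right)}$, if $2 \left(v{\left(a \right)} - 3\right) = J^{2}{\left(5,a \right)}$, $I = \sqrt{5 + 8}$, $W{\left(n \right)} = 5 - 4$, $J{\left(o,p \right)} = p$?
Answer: $- \frac{7}{2} \approx -3.5$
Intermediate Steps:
$W{\left(n \right)} = 1$
$I = \sqrt{13} \approx 3.6056$
$Q{\left(G \right)} = 1$
$v{\left(a \right)} = 3 + \frac{a^{2}}{2}$
$- v{\left(Q{\left(I \right)} \right)} = - (3 + \frac{1^{2}}{2}) = - (3 + \frac{1}{2} \cdot 1) = - (3 + \frac{1}{2}) = \left(-1\right) \frac{7}{2} = - \frac{7}{2}$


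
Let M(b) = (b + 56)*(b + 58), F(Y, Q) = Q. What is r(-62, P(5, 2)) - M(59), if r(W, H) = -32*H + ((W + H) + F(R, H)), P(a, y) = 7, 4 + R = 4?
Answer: -13727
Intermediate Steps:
R = 0 (R = -4 + 4 = 0)
M(b) = (56 + b)*(58 + b)
r(W, H) = W - 30*H (r(W, H) = -32*H + ((W + H) + H) = -32*H + ((H + W) + H) = -32*H + (W + 2*H) = W - 30*H)
r(-62, P(5, 2)) - M(59) = (-62 - 30*7) - (3248 + 59² + 114*59) = (-62 - 210) - (3248 + 3481 + 6726) = -272 - 1*13455 = -272 - 13455 = -13727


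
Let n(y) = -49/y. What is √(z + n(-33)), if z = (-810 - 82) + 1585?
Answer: √756294/33 ≈ 26.353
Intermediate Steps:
z = 693 (z = -892 + 1585 = 693)
√(z + n(-33)) = √(693 - 49/(-33)) = √(693 - 49*(-1/33)) = √(693 + 49/33) = √(22918/33) = √756294/33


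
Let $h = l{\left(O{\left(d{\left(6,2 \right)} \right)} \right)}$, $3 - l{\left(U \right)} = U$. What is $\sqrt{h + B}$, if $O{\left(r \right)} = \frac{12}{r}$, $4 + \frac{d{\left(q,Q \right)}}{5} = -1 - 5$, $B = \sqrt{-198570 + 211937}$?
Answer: $\frac{\sqrt{81 + 25 \sqrt{13367}}}{5} \approx 10.902$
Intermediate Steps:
$B = \sqrt{13367} \approx 115.62$
$d{\left(q,Q \right)} = -50$ ($d{\left(q,Q \right)} = -20 + 5 \left(-1 - 5\right) = -20 + 5 \left(-6\right) = -20 - 30 = -50$)
$l{\left(U \right)} = 3 - U$
$h = \frac{81}{25}$ ($h = 3 - \frac{12}{-50} = 3 - 12 \left(- \frac{1}{50}\right) = 3 - - \frac{6}{25} = 3 + \frac{6}{25} = \frac{81}{25} \approx 3.24$)
$\sqrt{h + B} = \sqrt{\frac{81}{25} + \sqrt{13367}}$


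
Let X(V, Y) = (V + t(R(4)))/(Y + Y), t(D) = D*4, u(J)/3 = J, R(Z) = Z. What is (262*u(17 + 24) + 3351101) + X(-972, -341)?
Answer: 1153714985/341 ≈ 3.3833e+6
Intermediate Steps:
u(J) = 3*J
t(D) = 4*D
X(V, Y) = (16 + V)/(2*Y) (X(V, Y) = (V + 4*4)/(Y + Y) = (V + 16)/((2*Y)) = (16 + V)*(1/(2*Y)) = (16 + V)/(2*Y))
(262*u(17 + 24) + 3351101) + X(-972, -341) = (262*(3*(17 + 24)) + 3351101) + (½)*(16 - 972)/(-341) = (262*(3*41) + 3351101) + (½)*(-1/341)*(-956) = (262*123 + 3351101) + 478/341 = (32226 + 3351101) + 478/341 = 3383327 + 478/341 = 1153714985/341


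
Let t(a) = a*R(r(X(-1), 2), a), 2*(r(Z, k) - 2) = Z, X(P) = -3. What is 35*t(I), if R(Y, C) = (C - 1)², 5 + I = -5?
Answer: -42350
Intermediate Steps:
I = -10 (I = -5 - 5 = -10)
r(Z, k) = 2 + Z/2
R(Y, C) = (-1 + C)²
t(a) = a*(-1 + a)²
35*t(I) = 35*(-10*(-1 - 10)²) = 35*(-10*(-11)²) = 35*(-10*121) = 35*(-1210) = -42350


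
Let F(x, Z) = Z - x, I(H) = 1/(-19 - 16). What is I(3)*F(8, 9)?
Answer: -1/35 ≈ -0.028571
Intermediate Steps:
I(H) = -1/35 (I(H) = 1/(-35) = -1/35)
I(3)*F(8, 9) = -(9 - 1*8)/35 = -(9 - 8)/35 = -1/35*1 = -1/35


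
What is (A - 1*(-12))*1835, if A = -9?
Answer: 5505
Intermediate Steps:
(A - 1*(-12))*1835 = (-9 - 1*(-12))*1835 = (-9 + 12)*1835 = 3*1835 = 5505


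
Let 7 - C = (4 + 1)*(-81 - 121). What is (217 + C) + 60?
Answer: 1294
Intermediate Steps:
C = 1017 (C = 7 - (4 + 1)*(-81 - 121) = 7 - 5*(-202) = 7 - 1*(-1010) = 7 + 1010 = 1017)
(217 + C) + 60 = (217 + 1017) + 60 = 1234 + 60 = 1294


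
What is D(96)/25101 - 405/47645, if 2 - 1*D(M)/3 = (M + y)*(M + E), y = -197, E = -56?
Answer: 37838491/79729143 ≈ 0.47459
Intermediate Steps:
D(M) = 6 - 3*(-197 + M)*(-56 + M) (D(M) = 6 - 3*(M - 197)*(M - 56) = 6 - 3*(-197 + M)*(-56 + M))
D(96)/25101 - 405/47645 = (-33090 - 3*96² + 759*96)/25101 - 405/47645 = (-33090 - 3*9216 + 72864)*(1/25101) - 405*1/47645 = (-33090 - 27648 + 72864)*(1/25101) - 81/9529 = 12126*(1/25101) - 81/9529 = 4042/8367 - 81/9529 = 37838491/79729143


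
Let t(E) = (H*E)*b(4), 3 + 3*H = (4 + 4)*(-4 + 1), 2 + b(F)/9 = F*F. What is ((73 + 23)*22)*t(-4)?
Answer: 9580032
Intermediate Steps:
b(F) = -18 + 9*F² (b(F) = -18 + 9*(F*F) = -18 + 9*F²)
H = -9 (H = -1 + ((4 + 4)*(-4 + 1))/3 = -1 + (8*(-3))/3 = -1 + (⅓)*(-24) = -1 - 8 = -9)
t(E) = -1134*E (t(E) = (-9*E)*(-18 + 9*4²) = (-9*E)*(-18 + 9*16) = (-9*E)*(-18 + 144) = -9*E*126 = -1134*E)
((73 + 23)*22)*t(-4) = ((73 + 23)*22)*(-1134*(-4)) = (96*22)*4536 = 2112*4536 = 9580032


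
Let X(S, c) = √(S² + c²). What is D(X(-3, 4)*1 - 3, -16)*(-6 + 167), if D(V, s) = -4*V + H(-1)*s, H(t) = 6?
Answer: -16744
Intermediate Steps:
D(V, s) = -4*V + 6*s
D(X(-3, 4)*1 - 3, -16)*(-6 + 167) = (-4*(√((-3)² + 4²)*1 - 3) + 6*(-16))*(-6 + 167) = (-4*(√(9 + 16)*1 - 3) - 96)*161 = (-4*(√25*1 - 3) - 96)*161 = (-4*(5*1 - 3) - 96)*161 = (-4*(5 - 3) - 96)*161 = (-4*2 - 96)*161 = (-8 - 96)*161 = -104*161 = -16744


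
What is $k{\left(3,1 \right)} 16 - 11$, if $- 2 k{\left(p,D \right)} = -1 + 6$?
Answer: $-51$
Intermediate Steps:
$k{\left(p,D \right)} = - \frac{5}{2}$ ($k{\left(p,D \right)} = - \frac{-1 + 6}{2} = \left(- \frac{1}{2}\right) 5 = - \frac{5}{2}$)
$k{\left(3,1 \right)} 16 - 11 = \left(- \frac{5}{2}\right) 16 - 11 = -40 - 11 = -51$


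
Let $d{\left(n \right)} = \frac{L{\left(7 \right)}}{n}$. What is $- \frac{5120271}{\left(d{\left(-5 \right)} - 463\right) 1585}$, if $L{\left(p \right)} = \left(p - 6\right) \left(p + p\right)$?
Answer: $\frac{5120271}{738293} \approx 6.9353$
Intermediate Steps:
$L{\left(p \right)} = 2 p \left(-6 + p\right)$ ($L{\left(p \right)} = \left(-6 + p\right) 2 p = 2 p \left(-6 + p\right)$)
$d{\left(n \right)} = \frac{14}{n}$ ($d{\left(n \right)} = \frac{2 \cdot 7 \left(-6 + 7\right)}{n} = \frac{2 \cdot 7 \cdot 1}{n} = \frac{14}{n}$)
$- \frac{5120271}{\left(d{\left(-5 \right)} - 463\right) 1585} = - \frac{5120271}{\left(\frac{14}{-5} - 463\right) 1585} = - \frac{5120271}{\left(14 \left(- \frac{1}{5}\right) - 463\right) 1585} = - \frac{5120271}{\left(- \frac{14}{5} - 463\right) 1585} = - \frac{5120271}{\left(- \frac{2329}{5}\right) 1585} = - \frac{5120271}{-738293} = \left(-5120271\right) \left(- \frac{1}{738293}\right) = \frac{5120271}{738293}$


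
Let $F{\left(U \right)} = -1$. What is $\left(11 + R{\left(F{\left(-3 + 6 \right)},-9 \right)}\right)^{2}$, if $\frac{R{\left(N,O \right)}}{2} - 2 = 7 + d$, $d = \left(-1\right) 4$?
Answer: $441$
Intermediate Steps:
$d = -4$
$R{\left(N,O \right)} = 10$ ($R{\left(N,O \right)} = 4 + 2 \left(7 - 4\right) = 4 + 2 \cdot 3 = 4 + 6 = 10$)
$\left(11 + R{\left(F{\left(-3 + 6 \right)},-9 \right)}\right)^{2} = \left(11 + 10\right)^{2} = 21^{2} = 441$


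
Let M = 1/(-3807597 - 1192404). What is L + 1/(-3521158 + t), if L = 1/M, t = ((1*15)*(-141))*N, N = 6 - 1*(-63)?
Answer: -18335468667094/3667093 ≈ -5.0000e+6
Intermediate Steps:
N = 69 (N = 6 + 63 = 69)
M = -1/5000001 (M = 1/(-5000001) = -1/5000001 ≈ -2.0000e-7)
t = -145935 (t = ((1*15)*(-141))*69 = (15*(-141))*69 = -2115*69 = -145935)
L = -5000001 (L = 1/(-1/5000001) = -5000001)
L + 1/(-3521158 + t) = -5000001 + 1/(-3521158 - 145935) = -5000001 + 1/(-3667093) = -5000001 - 1/3667093 = -18335468667094/3667093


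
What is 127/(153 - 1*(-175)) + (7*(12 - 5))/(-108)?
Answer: -589/8856 ≈ -0.066509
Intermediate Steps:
127/(153 - 1*(-175)) + (7*(12 - 5))/(-108) = 127/(153 + 175) + (7*7)*(-1/108) = 127/328 + 49*(-1/108) = 127*(1/328) - 49/108 = 127/328 - 49/108 = -589/8856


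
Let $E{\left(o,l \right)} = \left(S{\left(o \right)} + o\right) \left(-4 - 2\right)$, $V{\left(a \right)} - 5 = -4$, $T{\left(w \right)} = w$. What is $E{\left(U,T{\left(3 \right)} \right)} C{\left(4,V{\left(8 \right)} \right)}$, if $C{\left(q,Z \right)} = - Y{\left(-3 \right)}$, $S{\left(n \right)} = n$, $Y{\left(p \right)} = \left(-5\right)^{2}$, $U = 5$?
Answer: $1500$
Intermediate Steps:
$Y{\left(p \right)} = 25$
$V{\left(a \right)} = 1$ ($V{\left(a \right)} = 5 - 4 = 1$)
$C{\left(q,Z \right)} = -25$ ($C{\left(q,Z \right)} = \left(-1\right) 25 = -25$)
$E{\left(o,l \right)} = - 12 o$ ($E{\left(o,l \right)} = \left(o + o\right) \left(-4 - 2\right) = 2 o \left(-6\right) = - 12 o$)
$E{\left(U,T{\left(3 \right)} \right)} C{\left(4,V{\left(8 \right)} \right)} = \left(-12\right) 5 \left(-25\right) = \left(-60\right) \left(-25\right) = 1500$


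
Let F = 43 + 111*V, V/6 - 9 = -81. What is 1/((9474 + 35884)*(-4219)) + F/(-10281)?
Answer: 398614131919/85540334694 ≈ 4.6600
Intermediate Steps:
V = -432 (V = 54 + 6*(-81) = 54 - 486 = -432)
F = -47909 (F = 43 + 111*(-432) = 43 - 47952 = -47909)
1/((9474 + 35884)*(-4219)) + F/(-10281) = 1/((9474 + 35884)*(-4219)) - 47909/(-10281) = -1/4219/45358 - 47909*(-1/10281) = (1/45358)*(-1/4219) + 2083/447 = -1/191365402 + 2083/447 = 398614131919/85540334694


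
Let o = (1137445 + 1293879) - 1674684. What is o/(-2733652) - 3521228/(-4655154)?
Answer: 762942030262/1590696380301 ≈ 0.47963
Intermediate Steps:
o = 756640 (o = 2431324 - 1674684 = 756640)
o/(-2733652) - 3521228/(-4655154) = 756640/(-2733652) - 3521228/(-4655154) = 756640*(-1/2733652) - 3521228*(-1/4655154) = -189160/683413 + 1760614/2327577 = 762942030262/1590696380301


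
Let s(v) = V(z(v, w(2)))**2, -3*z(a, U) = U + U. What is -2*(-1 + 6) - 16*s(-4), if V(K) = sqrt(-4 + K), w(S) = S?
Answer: 226/3 ≈ 75.333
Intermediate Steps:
z(a, U) = -2*U/3 (z(a, U) = -(U + U)/3 = -2*U/3)
s(v) = -16/3 (s(v) = (sqrt(-4 - 2/3*2))**2 = (sqrt(-4 - 4/3))**2 = (sqrt(-16/3))**2 = (4*I*sqrt(3)/3)**2 = -16/3)
-2*(-1 + 6) - 16*s(-4) = -2*(-1 + 6) - 16*(-16/3) = -2*5 + 256/3 = -10 + 256/3 = 226/3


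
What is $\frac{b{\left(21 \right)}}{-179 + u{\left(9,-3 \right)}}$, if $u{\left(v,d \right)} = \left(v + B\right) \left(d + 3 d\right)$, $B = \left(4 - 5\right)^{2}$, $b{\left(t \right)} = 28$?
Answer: $- \frac{28}{299} \approx -0.093645$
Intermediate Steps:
$B = 1$ ($B = \left(-1\right)^{2} = 1$)
$u{\left(v,d \right)} = 4 d \left(1 + v\right)$ ($u{\left(v,d \right)} = \left(v + 1\right) \left(d + 3 d\right) = \left(1 + v\right) 4 d = 4 d \left(1 + v\right)$)
$\frac{b{\left(21 \right)}}{-179 + u{\left(9,-3 \right)}} = \frac{28}{-179 + 4 \left(-3\right) \left(1 + 9\right)} = \frac{28}{-179 + 4 \left(-3\right) 10} = \frac{28}{-179 - 120} = \frac{28}{-299} = 28 \left(- \frac{1}{299}\right) = - \frac{28}{299}$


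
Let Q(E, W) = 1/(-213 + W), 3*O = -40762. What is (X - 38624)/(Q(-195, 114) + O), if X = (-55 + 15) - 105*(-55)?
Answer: 3256011/1345147 ≈ 2.4206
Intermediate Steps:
O = -40762/3 (O = (⅓)*(-40762) = -40762/3 ≈ -13587.)
X = 5735 (X = -40 + 5775 = 5735)
(X - 38624)/(Q(-195, 114) + O) = (5735 - 38624)/(1/(-213 + 114) - 40762/3) = -32889/(1/(-99) - 40762/3) = -32889/(-1/99 - 40762/3) = -32889/(-1345147/99) = -32889*(-99/1345147) = 3256011/1345147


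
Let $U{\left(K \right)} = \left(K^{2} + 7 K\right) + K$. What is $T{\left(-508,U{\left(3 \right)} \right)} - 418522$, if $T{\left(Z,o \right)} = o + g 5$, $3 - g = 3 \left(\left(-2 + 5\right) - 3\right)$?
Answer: $-418474$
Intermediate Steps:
$g = 3$ ($g = 3 - 3 \left(\left(-2 + 5\right) - 3\right) = 3 - 3 \left(3 - 3\right) = 3 - 3 \cdot 0 = 3 - 0 = 3 + 0 = 3$)
$U{\left(K \right)} = K^{2} + 8 K$
$T{\left(Z,o \right)} = 15 + o$ ($T{\left(Z,o \right)} = o + 3 \cdot 5 = o + 15 = 15 + o$)
$T{\left(-508,U{\left(3 \right)} \right)} - 418522 = \left(15 + 3 \left(8 + 3\right)\right) - 418522 = \left(15 + 3 \cdot 11\right) - 418522 = \left(15 + 33\right) - 418522 = 48 - 418522 = -418474$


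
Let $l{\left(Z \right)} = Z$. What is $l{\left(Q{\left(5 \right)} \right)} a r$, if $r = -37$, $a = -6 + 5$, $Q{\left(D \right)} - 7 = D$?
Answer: $444$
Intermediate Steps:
$Q{\left(D \right)} = 7 + D$
$a = -1$
$l{\left(Q{\left(5 \right)} \right)} a r = \left(7 + 5\right) \left(-1\right) \left(-37\right) = 12 \left(-1\right) \left(-37\right) = \left(-12\right) \left(-37\right) = 444$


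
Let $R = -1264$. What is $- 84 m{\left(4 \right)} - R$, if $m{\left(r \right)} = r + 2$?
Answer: $760$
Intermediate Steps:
$m{\left(r \right)} = 2 + r$
$- 84 m{\left(4 \right)} - R = - 84 \left(2 + 4\right) - -1264 = \left(-84\right) 6 + 1264 = -504 + 1264 = 760$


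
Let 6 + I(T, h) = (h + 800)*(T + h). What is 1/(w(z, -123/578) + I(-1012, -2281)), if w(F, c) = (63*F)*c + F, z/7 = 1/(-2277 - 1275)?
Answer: 2053056/10012604289109 ≈ 2.0505e-7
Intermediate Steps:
z = -7/3552 (z = 7/(-2277 - 1275) = 7/(-3552) = 7*(-1/3552) = -7/3552 ≈ -0.0019707)
w(F, c) = F + 63*F*c (w(F, c) = 63*F*c + F = F + 63*F*c)
I(T, h) = -6 + (800 + h)*(T + h) (I(T, h) = -6 + (h + 800)*(T + h) = -6 + (800 + h)*(T + h))
1/(w(z, -123/578) + I(-1012, -2281)) = 1/(-7*(1 + 63*(-123/578))/3552 + (-6 + (-2281)² + 800*(-1012) + 800*(-2281) - 1012*(-2281))) = 1/(-7*(1 + 63*(-123*1/578))/3552 + (-6 + 5202961 - 809600 - 1824800 + 2308372)) = 1/(-7*(1 + 63*(-123/578))/3552 + 4876927) = 1/(-7*(1 - 7749/578)/3552 + 4876927) = 1/(-7/3552*(-7171/578) + 4876927) = 1/(50197/2053056 + 4876927) = 1/(10012604289109/2053056) = 2053056/10012604289109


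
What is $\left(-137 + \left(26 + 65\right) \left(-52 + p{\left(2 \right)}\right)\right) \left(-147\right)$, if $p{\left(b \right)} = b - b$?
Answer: $715743$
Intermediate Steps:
$p{\left(b \right)} = 0$
$\left(-137 + \left(26 + 65\right) \left(-52 + p{\left(2 \right)}\right)\right) \left(-147\right) = \left(-137 + \left(26 + 65\right) \left(-52 + 0\right)\right) \left(-147\right) = \left(-137 + 91 \left(-52\right)\right) \left(-147\right) = \left(-137 - 4732\right) \left(-147\right) = \left(-4869\right) \left(-147\right) = 715743$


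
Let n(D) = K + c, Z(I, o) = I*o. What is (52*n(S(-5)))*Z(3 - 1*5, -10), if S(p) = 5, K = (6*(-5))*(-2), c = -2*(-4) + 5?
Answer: 75920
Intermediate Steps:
c = 13 (c = 8 + 5 = 13)
K = 60 (K = -30*(-2) = 60)
n(D) = 73 (n(D) = 60 + 13 = 73)
(52*n(S(-5)))*Z(3 - 1*5, -10) = (52*73)*((3 - 1*5)*(-10)) = 3796*((3 - 5)*(-10)) = 3796*(-2*(-10)) = 3796*20 = 75920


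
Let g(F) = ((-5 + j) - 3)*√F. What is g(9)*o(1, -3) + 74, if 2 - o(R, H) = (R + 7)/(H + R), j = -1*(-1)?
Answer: -52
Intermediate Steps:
j = 1
g(F) = -7*√F (g(F) = ((-5 + 1) - 3)*√F = (-4 - 3)*√F = -7*√F)
o(R, H) = 2 - (7 + R)/(H + R) (o(R, H) = 2 - (R + 7)/(H + R) = 2 - (7 + R)/(H + R))
g(9)*o(1, -3) + 74 = (-7*√9)*((-7 + 1 + 2*(-3))/(-3 + 1)) + 74 = (-7*3)*((-7 + 1 - 6)/(-2)) + 74 = -(-21)*(-12)/2 + 74 = -21*6 + 74 = -126 + 74 = -52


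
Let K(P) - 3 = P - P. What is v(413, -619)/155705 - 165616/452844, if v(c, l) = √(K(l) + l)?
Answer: -41404/113211 + 2*I*√154/155705 ≈ -0.36572 + 0.0001594*I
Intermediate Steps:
K(P) = 3 (K(P) = 3 + (P - P) = 3 + 0 = 3)
v(c, l) = √(3 + l)
v(413, -619)/155705 - 165616/452844 = √(3 - 619)/155705 - 165616/452844 = √(-616)*(1/155705) - 165616*1/452844 = (2*I*√154)*(1/155705) - 41404/113211 = 2*I*√154/155705 - 41404/113211 = -41404/113211 + 2*I*√154/155705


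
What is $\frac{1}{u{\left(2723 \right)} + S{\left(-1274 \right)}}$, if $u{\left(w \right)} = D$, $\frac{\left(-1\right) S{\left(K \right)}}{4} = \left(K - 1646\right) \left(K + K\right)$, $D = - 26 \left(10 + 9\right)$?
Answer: $- \frac{1}{29761134} \approx -3.3601 \cdot 10^{-8}$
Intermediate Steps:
$D = -494$ ($D = \left(-26\right) 19 = -494$)
$S{\left(K \right)} = - 8 K \left(-1646 + K\right)$ ($S{\left(K \right)} = - 4 \left(K - 1646\right) \left(K + K\right) = - 4 \left(-1646 + K\right) 2 K = - 4 \cdot 2 K \left(-1646 + K\right) = - 8 K \left(-1646 + K\right)$)
$u{\left(w \right)} = -494$
$\frac{1}{u{\left(2723 \right)} + S{\left(-1274 \right)}} = \frac{1}{-494 + 8 \left(-1274\right) \left(1646 - -1274\right)} = \frac{1}{-494 + 8 \left(-1274\right) \left(1646 + 1274\right)} = \frac{1}{-494 + 8 \left(-1274\right) 2920} = \frac{1}{-494 - 29760640} = \frac{1}{-29761134} = - \frac{1}{29761134}$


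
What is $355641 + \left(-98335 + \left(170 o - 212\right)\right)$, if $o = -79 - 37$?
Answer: $237374$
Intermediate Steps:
$o = -116$
$355641 + \left(-98335 + \left(170 o - 212\right)\right) = 355641 + \left(-98335 + \left(170 \left(-116\right) - 212\right)\right) = 355641 - 118267 = 237374$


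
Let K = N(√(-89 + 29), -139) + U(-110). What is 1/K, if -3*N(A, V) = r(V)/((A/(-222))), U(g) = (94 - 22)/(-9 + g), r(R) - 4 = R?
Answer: -952/2617165791 - 523957*I*√15/2617165791 ≈ -3.6375e-7 - 0.00077537*I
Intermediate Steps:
r(R) = 4 + R
U(g) = 72/(-9 + g)
N(A, V) = 74*(4 + V)/A (N(A, V) = -(4 + V)/(3*(A/(-222))) = -(4 + V)/(3*(A*(-1/222))) = -(4 + V)/(3*((-A/222))) = -(4 + V)*(-222/A)/3 = -(-74)*(4 + V)/A = 74*(4 + V)/A)
K = -72/119 + 333*I*√15 (K = 74*(4 - 139)/(√(-89 + 29)) + 72/(-9 - 110) = 74*(-135)/√(-60) + 72/(-119) = 74*(-135)/(2*I*√15) + 72*(-1/119) = 74*(-I*√15/30)*(-135) - 72/119 = 333*I*√15 - 72/119 = -72/119 + 333*I*√15 ≈ -0.60504 + 1289.7*I)
1/K = 1/(-72/119 + 333*I*√15)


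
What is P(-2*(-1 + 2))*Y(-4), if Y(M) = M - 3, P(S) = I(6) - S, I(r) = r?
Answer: -56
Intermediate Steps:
P(S) = 6 - S
Y(M) = -3 + M
P(-2*(-1 + 2))*Y(-4) = (6 - (-2)*(-1 + 2))*(-3 - 4) = (6 - (-2))*(-7) = (6 - 1*(-2))*(-7) = (6 + 2)*(-7) = 8*(-7) = -56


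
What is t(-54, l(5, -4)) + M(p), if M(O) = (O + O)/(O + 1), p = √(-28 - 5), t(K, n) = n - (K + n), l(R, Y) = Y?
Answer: 2*(-27*I + 28*√33)/(√33 - I) ≈ 55.941 + 0.33792*I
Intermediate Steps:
t(K, n) = -K (t(K, n) = n - (K + n) = n + (-K - n) = -K)
p = I*√33 (p = √(-33) = I*√33 ≈ 5.7446*I)
M(O) = 2*O/(1 + O) (M(O) = (2*O)/(1 + O) = 2*O/(1 + O))
t(-54, l(5, -4)) + M(p) = -1*(-54) + 2*(I*√33)/(1 + I*√33) = 54 + 2*I*√33/(1 + I*√33)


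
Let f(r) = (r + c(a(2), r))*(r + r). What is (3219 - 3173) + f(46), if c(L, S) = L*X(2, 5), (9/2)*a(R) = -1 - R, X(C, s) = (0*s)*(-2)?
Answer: 4278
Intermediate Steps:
X(C, s) = 0 (X(C, s) = 0*(-2) = 0)
a(R) = -2/9 - 2*R/9 (a(R) = 2*(-1 - R)/9 = -2/9 - 2*R/9)
c(L, S) = 0 (c(L, S) = L*0 = 0)
f(r) = 2*r² (f(r) = (r + 0)*(r + r) = r*(2*r) = 2*r²)
(3219 - 3173) + f(46) = (3219 - 3173) + 2*46² = 46 + 2*2116 = 46 + 4232 = 4278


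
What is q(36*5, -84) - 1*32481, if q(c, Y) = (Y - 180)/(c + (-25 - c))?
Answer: -811761/25 ≈ -32470.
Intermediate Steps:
q(c, Y) = 36/5 - Y/25 (q(c, Y) = (-180 + Y)/(-25) = (-180 + Y)*(-1/25) = 36/5 - Y/25)
q(36*5, -84) - 1*32481 = (36/5 - 1/25*(-84)) - 1*32481 = (36/5 + 84/25) - 32481 = 264/25 - 32481 = -811761/25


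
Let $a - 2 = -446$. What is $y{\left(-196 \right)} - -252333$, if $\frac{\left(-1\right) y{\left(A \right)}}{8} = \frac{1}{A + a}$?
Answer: $\frac{20186641}{80} \approx 2.5233 \cdot 10^{5}$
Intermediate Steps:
$a = -444$ ($a = 2 - 446 = -444$)
$y{\left(A \right)} = - \frac{8}{-444 + A}$ ($y{\left(A \right)} = - \frac{8}{A - 444} = - \frac{8}{-444 + A}$)
$y{\left(-196 \right)} - -252333 = - \frac{8}{-444 - 196} - -252333 = - \frac{8}{-640} + 252333 = \left(-8\right) \left(- \frac{1}{640}\right) + 252333 = \frac{1}{80} + 252333 = \frac{20186641}{80}$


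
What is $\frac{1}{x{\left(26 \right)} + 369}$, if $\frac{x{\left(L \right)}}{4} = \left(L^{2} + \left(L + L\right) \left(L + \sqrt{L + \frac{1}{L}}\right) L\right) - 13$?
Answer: $\frac{143629}{19867756713} - \frac{208 \sqrt{17602}}{19867756713} \approx 5.8403 \cdot 10^{-6}$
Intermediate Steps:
$x{\left(L \right)} = -52 + 4 L^{2} + 8 L^{2} \left(L + \sqrt{L + \frac{1}{L}}\right)$ ($x{\left(L \right)} = 4 \left(\left(L^{2} + \left(L + L\right) \left(L + \sqrt{L + \frac{1}{L}}\right) L\right) - 13\right) = 4 \left(\left(L^{2} + 2 L \left(L + \sqrt{L + \frac{1}{L}}\right) L\right) - 13\right) = 4 \left(\left(L^{2} + 2 L^{2} \left(L + \sqrt{L + \frac{1}{L}}\right)\right) - 13\right) = 4 \left(-13 + L^{2} + 2 L^{2} \left(L + \sqrt{L + \frac{1}{L}}\right)\right) = -52 + 4 L^{2} + 8 L^{2} \left(L + \sqrt{L + \frac{1}{L}}\right)$)
$\frac{1}{x{\left(26 \right)} + 369} = \frac{1}{\left(-52 + 4 \cdot 26^{2} + 8 \cdot 26^{3} + 8 \cdot 26^{2} \sqrt{26 + \frac{1}{26}}\right) + 369} = \frac{1}{\left(-52 + 4 \cdot 676 + 8 \cdot 17576 + 8 \cdot 676 \sqrt{26 + \frac{1}{26}}\right) + 369} = \frac{1}{\left(-52 + 2704 + 140608 + 8 \cdot 676 \sqrt{\frac{677}{26}}\right) + 369} = \frac{1}{\left(-52 + 2704 + 140608 + 8 \cdot 676 \frac{\sqrt{17602}}{26}\right) + 369} = \frac{1}{\left(-52 + 2704 + 140608 + 208 \sqrt{17602}\right) + 369} = \frac{1}{\left(143260 + 208 \sqrt{17602}\right) + 369} = \frac{1}{143629 + 208 \sqrt{17602}}$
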